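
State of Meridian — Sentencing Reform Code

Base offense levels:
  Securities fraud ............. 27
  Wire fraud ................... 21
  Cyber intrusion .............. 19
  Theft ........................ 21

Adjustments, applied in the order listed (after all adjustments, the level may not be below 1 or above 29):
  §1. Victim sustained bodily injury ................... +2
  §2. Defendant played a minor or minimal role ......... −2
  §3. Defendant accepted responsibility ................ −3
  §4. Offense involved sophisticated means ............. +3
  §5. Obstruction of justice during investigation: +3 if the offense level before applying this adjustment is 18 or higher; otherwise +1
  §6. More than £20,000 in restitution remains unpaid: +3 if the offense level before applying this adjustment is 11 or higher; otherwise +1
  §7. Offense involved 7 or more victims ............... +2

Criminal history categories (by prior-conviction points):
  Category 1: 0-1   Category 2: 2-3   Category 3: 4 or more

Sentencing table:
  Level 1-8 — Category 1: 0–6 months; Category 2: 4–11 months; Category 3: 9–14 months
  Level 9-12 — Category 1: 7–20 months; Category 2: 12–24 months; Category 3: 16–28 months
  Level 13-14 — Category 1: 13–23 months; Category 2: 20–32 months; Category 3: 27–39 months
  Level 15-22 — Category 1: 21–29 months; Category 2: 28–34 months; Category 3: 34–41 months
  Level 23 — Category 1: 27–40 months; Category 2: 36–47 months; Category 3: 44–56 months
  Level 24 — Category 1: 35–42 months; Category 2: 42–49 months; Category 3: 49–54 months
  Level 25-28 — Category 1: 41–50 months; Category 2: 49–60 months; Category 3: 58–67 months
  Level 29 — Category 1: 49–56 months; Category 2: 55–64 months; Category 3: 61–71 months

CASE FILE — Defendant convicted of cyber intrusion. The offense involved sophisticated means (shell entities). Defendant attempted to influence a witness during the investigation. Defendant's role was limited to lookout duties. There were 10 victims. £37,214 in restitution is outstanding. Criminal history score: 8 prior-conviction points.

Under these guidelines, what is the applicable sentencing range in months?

Base offense level for cyber intrusion: 19.
§1 does not apply.
§2 applies: 19 − 2 = 17.
§4 applies: 17 + 3 = 20.
§5 applies (level before this adjustment is 20 ≥ 18, so +3): 20 + 3 = 23.
§6 applies (level before this adjustment is 23 ≥ 11, so +3): 23 + 3 = 26.
§7 applies: 26 + 2 = 28.
Final offense level: 28.
Criminal history: 8 prior points → Category 3 (4+).
Level 28 falls in the 25-28 band.
Grid: Level 25-28 × Category 3 = 58-67 months.

58-67 months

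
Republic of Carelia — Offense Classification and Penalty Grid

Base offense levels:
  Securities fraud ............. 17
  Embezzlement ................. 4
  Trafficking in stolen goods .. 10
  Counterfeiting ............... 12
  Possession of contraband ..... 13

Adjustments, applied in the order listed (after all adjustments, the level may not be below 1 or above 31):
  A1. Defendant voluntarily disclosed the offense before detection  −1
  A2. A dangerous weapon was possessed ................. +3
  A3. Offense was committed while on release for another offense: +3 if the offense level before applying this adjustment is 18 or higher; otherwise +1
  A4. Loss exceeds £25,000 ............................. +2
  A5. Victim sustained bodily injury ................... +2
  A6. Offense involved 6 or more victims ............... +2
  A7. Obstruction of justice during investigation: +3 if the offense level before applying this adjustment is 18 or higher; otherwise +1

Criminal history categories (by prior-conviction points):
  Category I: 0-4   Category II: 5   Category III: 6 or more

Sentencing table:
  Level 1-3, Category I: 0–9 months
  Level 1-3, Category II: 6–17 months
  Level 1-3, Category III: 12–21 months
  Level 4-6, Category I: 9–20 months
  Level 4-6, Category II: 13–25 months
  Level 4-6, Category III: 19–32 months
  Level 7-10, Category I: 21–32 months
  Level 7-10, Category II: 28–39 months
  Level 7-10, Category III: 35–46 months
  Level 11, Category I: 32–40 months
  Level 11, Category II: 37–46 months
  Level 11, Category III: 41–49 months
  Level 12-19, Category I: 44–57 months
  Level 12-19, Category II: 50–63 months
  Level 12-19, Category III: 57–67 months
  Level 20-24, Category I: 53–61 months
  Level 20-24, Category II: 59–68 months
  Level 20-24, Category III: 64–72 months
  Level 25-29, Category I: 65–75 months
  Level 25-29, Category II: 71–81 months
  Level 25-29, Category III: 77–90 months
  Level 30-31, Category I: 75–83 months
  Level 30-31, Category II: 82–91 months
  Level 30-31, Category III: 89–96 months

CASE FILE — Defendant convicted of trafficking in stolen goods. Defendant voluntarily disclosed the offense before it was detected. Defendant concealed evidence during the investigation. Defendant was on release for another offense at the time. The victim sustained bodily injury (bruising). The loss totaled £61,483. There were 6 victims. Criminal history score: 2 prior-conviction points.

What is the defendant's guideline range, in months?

Base offense level for trafficking in stolen goods: 10.
A1 applies: 10 − 1 = 9.
A3 applies (level before this adjustment is 9 < 18, so +1): 9 + 1 = 10.
A4 applies: 10 + 2 = 12.
A5 applies: 12 + 2 = 14.
A6 applies: 14 + 2 = 16.
A7 applies (level before this adjustment is 16 < 18, so +1): 16 + 1 = 17.
Final offense level: 17.
Criminal history: 2 prior points → Category I (0-4).
Level 17 falls in the 12-19 band.
Grid: Level 12-19 × Category I = 44-57 months.

44-57 months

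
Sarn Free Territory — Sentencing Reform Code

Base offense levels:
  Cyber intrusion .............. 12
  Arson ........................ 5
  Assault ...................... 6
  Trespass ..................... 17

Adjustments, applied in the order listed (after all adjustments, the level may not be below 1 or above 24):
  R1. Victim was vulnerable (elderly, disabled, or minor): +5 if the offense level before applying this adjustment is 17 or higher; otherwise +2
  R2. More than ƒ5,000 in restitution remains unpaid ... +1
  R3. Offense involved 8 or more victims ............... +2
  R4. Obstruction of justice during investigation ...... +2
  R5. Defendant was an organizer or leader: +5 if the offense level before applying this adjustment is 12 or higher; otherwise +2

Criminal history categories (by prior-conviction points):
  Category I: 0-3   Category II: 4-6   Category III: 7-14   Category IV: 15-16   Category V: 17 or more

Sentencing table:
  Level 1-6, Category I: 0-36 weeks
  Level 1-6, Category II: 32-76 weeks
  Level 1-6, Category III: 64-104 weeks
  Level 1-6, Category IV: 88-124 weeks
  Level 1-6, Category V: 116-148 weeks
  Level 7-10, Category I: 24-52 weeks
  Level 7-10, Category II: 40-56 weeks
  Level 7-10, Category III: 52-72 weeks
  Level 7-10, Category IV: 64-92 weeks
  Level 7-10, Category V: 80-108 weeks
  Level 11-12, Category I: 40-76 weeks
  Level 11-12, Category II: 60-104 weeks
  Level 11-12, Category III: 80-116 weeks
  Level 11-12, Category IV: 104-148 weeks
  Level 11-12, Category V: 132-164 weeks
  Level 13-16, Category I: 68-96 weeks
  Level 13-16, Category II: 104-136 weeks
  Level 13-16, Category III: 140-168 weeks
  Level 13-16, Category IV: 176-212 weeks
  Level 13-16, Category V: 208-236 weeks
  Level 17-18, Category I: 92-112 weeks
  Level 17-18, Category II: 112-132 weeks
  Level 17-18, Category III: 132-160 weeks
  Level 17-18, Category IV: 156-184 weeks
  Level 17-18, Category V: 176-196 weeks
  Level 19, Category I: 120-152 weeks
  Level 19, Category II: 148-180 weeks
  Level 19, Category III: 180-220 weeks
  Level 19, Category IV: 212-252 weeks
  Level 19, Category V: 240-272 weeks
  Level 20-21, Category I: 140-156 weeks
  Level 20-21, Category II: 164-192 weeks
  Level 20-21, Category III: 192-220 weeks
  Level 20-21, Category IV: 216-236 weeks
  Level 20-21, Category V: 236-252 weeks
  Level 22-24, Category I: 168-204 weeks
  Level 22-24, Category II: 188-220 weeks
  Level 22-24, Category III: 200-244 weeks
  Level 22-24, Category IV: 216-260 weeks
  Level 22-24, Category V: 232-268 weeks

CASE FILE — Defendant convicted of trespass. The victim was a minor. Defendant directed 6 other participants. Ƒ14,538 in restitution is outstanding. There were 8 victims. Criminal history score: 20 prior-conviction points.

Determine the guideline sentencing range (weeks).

232-268 weeks

Base offense level for trespass: 17.
R1 applies (level before this adjustment is 17 ≥ 17, so +5): 17 + 5 = 22.
R2 applies: 22 + 1 = 23.
R3 applies: 23 + 2 = 25.
R5 applies (level before this adjustment is 25 ≥ 12, so +5): 25 + 5 = 30.
Level 30 exceeds the maximum of 24; capped at 24.
Final offense level: 24.
Criminal history: 20 prior points → Category V (17+).
Level 24 falls in the 22-24 band.
Grid: Level 22-24 × Category V = 232-268 weeks.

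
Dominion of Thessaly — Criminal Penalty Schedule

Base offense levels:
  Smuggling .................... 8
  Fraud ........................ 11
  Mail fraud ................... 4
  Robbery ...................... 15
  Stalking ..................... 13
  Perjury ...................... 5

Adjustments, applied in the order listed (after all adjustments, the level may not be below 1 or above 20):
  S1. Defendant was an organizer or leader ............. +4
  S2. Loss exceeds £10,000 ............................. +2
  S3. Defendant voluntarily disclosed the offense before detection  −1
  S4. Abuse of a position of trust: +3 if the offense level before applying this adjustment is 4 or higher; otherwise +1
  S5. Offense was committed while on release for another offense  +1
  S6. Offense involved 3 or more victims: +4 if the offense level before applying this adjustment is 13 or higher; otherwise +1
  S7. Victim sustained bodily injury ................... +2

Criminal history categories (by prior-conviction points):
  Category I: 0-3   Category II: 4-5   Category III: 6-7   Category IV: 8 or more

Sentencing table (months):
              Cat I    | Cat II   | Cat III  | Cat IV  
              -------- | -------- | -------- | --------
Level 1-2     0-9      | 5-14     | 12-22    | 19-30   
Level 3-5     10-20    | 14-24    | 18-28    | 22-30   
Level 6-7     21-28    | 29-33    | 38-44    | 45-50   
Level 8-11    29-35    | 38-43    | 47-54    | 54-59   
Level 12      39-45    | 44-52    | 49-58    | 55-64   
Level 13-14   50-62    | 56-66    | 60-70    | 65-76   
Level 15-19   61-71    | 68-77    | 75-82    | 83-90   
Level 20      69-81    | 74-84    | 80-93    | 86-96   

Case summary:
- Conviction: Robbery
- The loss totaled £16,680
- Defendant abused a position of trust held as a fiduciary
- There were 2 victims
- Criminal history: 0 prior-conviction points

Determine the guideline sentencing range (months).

Base offense level for robbery: 15.
S2 applies: 15 + 2 = 17.
S4 applies (level before this adjustment is 17 ≥ 4, so +3): 17 + 3 = 20.
S5 does not apply.
S7 does not apply.
Final offense level: 20.
Criminal history: 0 prior points → Category I (0-3).
Level 20 falls in the 20 band.
Grid: Level 20 × Category I = 69-81 months.

69-81 months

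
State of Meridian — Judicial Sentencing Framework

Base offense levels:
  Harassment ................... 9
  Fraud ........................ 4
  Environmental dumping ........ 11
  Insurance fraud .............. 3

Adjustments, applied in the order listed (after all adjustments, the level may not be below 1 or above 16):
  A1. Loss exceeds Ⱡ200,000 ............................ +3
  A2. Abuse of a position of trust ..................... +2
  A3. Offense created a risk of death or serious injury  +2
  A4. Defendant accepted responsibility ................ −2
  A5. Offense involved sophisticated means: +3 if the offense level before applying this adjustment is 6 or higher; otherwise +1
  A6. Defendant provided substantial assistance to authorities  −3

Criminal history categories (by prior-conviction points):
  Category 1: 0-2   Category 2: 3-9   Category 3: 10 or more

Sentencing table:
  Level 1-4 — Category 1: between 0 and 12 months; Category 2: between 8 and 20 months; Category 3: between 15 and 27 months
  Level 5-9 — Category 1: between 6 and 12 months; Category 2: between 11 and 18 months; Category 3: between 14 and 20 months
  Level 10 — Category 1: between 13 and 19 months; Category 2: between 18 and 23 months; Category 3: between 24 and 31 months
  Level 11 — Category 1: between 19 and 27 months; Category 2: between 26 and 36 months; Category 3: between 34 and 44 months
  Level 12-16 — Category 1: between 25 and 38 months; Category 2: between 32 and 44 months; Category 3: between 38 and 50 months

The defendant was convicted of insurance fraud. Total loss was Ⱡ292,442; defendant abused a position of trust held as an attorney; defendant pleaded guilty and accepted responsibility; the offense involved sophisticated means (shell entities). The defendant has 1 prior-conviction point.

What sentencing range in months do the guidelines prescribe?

Base offense level for insurance fraud: 3.
A1 applies: 3 + 3 = 6.
A2 applies: 6 + 2 = 8.
A4 applies: 8 − 2 = 6.
A5 applies (level before this adjustment is 6 ≥ 6, so +3): 6 + 3 = 9.
A6 does not apply.
Final offense level: 9.
Criminal history: 1 prior point → Category 1 (0-2).
Level 9 falls in the 5-9 band.
Grid: Level 5-9 × Category 1 = 6-12 months.

6-12 months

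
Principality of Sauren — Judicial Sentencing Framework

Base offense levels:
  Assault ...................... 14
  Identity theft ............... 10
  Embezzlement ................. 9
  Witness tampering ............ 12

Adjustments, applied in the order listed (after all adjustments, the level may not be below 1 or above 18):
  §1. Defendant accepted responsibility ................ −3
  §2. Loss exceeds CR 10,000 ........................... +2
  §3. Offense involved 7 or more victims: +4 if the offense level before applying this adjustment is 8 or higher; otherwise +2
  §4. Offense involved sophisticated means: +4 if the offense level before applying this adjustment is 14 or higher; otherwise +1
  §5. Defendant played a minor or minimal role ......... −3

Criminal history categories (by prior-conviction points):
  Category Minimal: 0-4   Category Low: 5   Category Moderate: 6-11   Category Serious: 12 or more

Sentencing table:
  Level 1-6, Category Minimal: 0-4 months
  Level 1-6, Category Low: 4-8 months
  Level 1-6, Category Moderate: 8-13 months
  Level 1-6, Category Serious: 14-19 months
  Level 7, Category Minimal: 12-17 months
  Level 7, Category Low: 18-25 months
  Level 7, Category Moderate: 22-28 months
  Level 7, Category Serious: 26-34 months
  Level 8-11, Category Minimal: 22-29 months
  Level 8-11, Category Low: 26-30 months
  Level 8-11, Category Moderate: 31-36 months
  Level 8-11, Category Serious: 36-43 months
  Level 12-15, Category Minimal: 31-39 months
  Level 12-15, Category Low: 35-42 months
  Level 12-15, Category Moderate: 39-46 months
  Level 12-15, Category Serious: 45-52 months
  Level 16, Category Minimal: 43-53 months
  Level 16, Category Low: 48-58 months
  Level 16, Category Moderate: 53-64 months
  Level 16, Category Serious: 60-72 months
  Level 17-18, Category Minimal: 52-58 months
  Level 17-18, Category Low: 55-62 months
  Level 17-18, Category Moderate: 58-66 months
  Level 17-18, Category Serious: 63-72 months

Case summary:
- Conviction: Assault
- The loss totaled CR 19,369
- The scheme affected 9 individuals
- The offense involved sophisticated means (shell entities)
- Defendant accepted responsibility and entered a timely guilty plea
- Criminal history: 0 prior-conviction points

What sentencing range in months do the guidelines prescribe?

52-58 months

Base offense level for assault: 14.
§1 applies: 14 − 3 = 11.
§2 applies: 11 + 2 = 13.
§3 applies (level before this adjustment is 13 ≥ 8, so +4): 13 + 4 = 17.
§4 applies (level before this adjustment is 17 ≥ 14, so +4): 17 + 4 = 21.
§5 does not apply.
Level 21 exceeds the maximum of 18; capped at 18.
Final offense level: 18.
Criminal history: 0 prior points → Category Minimal (0-4).
Level 18 falls in the 17-18 band.
Grid: Level 17-18 × Category Minimal = 52-58 months.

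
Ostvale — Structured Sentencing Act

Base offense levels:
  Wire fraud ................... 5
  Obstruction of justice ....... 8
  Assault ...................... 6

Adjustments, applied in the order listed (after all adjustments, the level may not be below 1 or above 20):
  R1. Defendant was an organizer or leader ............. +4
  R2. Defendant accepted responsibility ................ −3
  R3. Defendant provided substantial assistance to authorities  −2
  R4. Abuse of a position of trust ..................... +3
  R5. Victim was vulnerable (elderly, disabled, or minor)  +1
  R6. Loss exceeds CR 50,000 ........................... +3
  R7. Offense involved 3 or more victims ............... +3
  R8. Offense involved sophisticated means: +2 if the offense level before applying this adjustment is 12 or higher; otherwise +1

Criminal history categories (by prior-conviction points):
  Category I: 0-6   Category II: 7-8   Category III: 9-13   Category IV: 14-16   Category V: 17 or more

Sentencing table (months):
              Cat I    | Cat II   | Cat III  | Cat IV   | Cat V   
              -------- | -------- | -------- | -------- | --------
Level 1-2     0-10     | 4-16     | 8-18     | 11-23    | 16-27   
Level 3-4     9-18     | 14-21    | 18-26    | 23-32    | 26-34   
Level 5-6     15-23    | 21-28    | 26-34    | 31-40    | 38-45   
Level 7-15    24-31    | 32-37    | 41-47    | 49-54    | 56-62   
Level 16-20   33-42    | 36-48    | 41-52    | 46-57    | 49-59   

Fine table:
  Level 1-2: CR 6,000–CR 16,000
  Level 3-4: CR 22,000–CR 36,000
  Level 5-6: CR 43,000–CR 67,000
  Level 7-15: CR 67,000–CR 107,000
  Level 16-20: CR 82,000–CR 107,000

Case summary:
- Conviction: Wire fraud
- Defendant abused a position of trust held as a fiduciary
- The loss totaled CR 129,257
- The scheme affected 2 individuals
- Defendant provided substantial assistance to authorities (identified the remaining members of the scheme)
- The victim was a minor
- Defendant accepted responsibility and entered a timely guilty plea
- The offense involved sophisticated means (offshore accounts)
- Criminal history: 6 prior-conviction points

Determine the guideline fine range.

CR 67,000–CR 107,000

Base offense level for wire fraud: 5.
R1 does not apply.
R2 applies: 5 − 3 = 2.
R3 applies: 2 − 2 = 0.
R4 applies: 0 + 3 = 3.
R5 applies: 3 + 1 = 4.
R6 applies: 4 + 3 = 7.
R8 applies (level before this adjustment is 7 < 12, so +1): 7 + 1 = 8.
Final offense level: 8.
Level 8 falls in the 7-15 band.
Fine table: Level 7-15 → CR 67,000–CR 107,000.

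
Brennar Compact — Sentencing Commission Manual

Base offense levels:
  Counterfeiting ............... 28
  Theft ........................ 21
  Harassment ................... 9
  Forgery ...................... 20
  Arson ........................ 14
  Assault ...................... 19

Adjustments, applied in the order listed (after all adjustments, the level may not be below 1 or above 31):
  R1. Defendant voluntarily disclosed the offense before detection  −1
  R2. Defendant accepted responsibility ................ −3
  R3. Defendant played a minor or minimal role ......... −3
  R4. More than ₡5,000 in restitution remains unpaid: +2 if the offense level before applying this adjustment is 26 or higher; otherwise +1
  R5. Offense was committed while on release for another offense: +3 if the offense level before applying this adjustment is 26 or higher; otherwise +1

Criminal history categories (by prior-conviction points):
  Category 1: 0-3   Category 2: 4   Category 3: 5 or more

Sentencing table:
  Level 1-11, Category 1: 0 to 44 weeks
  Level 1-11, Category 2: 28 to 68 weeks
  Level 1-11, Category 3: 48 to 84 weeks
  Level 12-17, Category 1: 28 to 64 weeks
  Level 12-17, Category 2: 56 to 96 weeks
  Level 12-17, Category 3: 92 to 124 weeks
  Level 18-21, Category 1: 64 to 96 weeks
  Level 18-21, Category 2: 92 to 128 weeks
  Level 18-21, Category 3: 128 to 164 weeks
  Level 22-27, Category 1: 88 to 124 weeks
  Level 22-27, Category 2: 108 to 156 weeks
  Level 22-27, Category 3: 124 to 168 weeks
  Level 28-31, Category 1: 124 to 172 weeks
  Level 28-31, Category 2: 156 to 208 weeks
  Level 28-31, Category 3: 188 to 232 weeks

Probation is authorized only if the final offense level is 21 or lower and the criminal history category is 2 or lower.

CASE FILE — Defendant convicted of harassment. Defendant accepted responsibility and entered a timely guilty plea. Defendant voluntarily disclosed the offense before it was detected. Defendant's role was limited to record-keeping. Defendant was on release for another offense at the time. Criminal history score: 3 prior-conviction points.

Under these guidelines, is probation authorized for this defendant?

Base offense level for harassment: 9.
R1 applies: 9 − 1 = 8.
R2 applies: 8 − 3 = 5.
R3 applies: 5 − 3 = 2.
R4 does not apply.
R5 applies (level before this adjustment is 2 < 26, so +1): 2 + 1 = 3.
Final offense level: 3.
Criminal history: 3 prior points → Category 1 (0-3).
Level 3 falls in the 1-11 band.
Grid: Level 1-11 × Category 1 = 0-44 weeks.
Probation check: level 3 ≤ 21 and category 1 ≤ 2 → eligible.

Yes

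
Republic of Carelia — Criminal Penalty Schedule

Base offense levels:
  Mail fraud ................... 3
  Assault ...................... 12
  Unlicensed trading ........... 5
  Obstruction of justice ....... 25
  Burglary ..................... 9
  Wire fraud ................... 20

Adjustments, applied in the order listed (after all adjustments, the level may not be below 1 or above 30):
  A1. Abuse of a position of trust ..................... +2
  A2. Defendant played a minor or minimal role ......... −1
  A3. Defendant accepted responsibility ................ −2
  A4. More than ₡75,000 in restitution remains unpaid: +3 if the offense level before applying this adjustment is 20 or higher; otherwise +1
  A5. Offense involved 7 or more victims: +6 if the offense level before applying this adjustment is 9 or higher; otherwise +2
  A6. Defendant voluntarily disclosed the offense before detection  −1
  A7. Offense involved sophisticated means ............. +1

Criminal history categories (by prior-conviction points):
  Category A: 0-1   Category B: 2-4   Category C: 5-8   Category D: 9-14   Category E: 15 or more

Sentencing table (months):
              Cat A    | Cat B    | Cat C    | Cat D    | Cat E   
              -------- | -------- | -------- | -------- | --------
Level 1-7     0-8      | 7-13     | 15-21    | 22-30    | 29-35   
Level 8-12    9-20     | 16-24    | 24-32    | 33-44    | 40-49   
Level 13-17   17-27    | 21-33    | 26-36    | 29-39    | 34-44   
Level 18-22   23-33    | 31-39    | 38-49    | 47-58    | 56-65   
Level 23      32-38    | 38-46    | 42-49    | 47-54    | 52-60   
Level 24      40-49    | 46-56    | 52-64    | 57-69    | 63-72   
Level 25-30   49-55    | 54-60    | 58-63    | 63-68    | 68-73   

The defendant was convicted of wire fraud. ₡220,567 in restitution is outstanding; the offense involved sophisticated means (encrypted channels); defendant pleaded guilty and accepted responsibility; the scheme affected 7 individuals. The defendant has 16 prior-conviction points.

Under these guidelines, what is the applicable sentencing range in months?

Base offense level for wire fraud: 20.
A2 does not apply.
A3 applies: 20 − 2 = 18.
A4 applies (level before this adjustment is 18 < 20, so +1): 18 + 1 = 19.
A5 applies (level before this adjustment is 19 ≥ 9, so +6): 19 + 6 = 25.
A6 does not apply.
A7 applies: 25 + 1 = 26.
Final offense level: 26.
Criminal history: 16 prior points → Category E (15+).
Level 26 falls in the 25-30 band.
Grid: Level 25-30 × Category E = 68-73 months.

68-73 months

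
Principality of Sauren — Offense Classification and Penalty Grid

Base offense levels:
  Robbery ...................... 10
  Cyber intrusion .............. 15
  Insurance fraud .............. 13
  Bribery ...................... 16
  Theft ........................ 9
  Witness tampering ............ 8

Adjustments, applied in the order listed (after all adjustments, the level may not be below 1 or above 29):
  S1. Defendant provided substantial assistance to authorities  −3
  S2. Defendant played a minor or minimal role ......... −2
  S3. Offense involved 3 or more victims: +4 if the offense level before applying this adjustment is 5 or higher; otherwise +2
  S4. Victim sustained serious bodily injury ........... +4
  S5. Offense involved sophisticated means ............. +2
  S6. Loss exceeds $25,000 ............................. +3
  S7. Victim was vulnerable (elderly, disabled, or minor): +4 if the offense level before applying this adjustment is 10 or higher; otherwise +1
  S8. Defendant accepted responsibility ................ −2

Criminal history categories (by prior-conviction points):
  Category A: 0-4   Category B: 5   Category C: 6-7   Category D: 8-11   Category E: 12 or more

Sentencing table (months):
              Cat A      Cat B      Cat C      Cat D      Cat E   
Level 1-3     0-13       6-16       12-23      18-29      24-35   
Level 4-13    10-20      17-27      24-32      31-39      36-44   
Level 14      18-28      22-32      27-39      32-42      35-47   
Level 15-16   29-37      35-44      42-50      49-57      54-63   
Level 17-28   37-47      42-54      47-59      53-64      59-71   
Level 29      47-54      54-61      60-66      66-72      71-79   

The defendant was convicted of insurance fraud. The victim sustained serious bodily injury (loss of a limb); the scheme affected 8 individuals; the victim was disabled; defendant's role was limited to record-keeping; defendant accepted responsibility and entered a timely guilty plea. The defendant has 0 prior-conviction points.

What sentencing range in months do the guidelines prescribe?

37-47 months

Base offense level for insurance fraud: 13.
S1 does not apply.
S2 applies: 13 − 2 = 11.
S3 applies (level before this adjustment is 11 ≥ 5, so +4): 11 + 4 = 15.
S4 applies: 15 + 4 = 19.
S7 applies (level before this adjustment is 19 ≥ 10, so +4): 19 + 4 = 23.
S8 applies: 23 − 2 = 21.
Final offense level: 21.
Criminal history: 0 prior points → Category A (0-4).
Level 21 falls in the 17-28 band.
Grid: Level 17-28 × Category A = 37-47 months.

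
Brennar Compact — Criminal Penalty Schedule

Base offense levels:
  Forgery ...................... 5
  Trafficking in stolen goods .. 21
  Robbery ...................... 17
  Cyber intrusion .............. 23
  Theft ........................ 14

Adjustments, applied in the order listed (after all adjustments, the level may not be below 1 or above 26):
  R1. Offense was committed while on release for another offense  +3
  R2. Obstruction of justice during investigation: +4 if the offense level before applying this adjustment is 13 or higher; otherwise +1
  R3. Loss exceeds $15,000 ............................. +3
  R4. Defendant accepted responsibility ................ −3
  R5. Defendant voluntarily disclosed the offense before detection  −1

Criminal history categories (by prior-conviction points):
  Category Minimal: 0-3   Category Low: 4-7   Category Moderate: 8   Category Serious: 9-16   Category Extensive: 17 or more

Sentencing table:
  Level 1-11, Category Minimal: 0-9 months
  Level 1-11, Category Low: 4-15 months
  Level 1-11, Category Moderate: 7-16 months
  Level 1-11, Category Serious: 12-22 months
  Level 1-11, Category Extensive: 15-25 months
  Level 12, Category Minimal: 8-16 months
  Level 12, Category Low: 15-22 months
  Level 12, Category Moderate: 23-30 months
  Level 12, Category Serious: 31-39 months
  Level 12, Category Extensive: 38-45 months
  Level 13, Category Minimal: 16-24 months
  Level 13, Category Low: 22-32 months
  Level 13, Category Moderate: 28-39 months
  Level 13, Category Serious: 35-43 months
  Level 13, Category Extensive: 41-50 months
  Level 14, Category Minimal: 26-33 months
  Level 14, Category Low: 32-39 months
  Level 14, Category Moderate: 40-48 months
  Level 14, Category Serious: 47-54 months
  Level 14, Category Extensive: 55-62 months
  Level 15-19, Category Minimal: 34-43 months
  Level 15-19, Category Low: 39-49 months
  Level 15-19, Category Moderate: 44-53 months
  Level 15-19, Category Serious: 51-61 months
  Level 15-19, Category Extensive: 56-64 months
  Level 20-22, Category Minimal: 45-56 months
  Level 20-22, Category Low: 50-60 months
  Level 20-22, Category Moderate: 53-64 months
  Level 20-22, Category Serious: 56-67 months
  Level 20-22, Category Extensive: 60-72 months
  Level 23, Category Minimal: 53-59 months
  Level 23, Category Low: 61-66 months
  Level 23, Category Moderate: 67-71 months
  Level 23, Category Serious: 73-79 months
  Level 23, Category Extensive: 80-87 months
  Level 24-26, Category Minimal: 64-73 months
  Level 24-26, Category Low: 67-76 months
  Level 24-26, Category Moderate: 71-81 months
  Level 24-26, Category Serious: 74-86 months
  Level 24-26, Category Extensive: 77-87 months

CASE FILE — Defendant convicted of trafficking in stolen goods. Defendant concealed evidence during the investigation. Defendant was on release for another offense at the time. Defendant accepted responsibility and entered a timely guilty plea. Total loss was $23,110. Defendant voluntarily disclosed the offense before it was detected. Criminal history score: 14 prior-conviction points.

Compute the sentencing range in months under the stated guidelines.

74-86 months

Base offense level for trafficking in stolen goods: 21.
R1 applies: 21 + 3 = 24.
R2 applies (level before this adjustment is 24 ≥ 13, so +4): 24 + 4 = 28.
R3 applies: 28 + 3 = 31.
R4 applies: 31 − 3 = 28.
R5 applies: 28 − 1 = 27.
Level 27 exceeds the maximum of 26; capped at 26.
Final offense level: 26.
Criminal history: 14 prior points → Category Serious (9-16).
Level 26 falls in the 24-26 band.
Grid: Level 24-26 × Category Serious = 74-86 months.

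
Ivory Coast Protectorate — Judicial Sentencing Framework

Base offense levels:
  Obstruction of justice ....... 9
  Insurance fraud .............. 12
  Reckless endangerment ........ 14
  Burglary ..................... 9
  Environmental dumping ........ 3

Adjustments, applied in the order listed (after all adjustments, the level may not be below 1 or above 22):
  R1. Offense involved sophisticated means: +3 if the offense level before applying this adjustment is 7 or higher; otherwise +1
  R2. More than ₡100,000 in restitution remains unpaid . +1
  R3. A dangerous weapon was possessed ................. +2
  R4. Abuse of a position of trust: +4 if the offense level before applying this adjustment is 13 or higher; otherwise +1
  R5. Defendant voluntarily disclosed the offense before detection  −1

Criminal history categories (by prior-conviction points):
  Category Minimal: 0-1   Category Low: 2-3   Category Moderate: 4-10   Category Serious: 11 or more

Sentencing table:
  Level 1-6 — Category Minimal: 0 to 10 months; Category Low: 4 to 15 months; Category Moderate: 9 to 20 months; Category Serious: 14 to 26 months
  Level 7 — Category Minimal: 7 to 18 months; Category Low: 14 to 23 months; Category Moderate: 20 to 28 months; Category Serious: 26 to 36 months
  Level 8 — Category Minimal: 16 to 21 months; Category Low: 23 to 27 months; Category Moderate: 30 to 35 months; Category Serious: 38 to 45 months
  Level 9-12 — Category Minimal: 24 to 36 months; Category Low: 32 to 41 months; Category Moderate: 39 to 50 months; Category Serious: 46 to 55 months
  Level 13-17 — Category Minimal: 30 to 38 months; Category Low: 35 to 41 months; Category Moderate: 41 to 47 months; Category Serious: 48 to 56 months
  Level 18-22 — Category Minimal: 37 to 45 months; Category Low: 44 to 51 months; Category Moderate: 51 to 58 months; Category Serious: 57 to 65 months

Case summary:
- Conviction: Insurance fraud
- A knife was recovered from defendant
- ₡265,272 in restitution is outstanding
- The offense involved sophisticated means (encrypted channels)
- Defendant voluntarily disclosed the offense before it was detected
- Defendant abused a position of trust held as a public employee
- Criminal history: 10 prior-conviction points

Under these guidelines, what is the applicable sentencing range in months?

Base offense level for insurance fraud: 12.
R1 applies (level before this adjustment is 12 ≥ 7, so +3): 12 + 3 = 15.
R2 applies: 15 + 1 = 16.
R3 applies: 16 + 2 = 18.
R4 applies (level before this adjustment is 18 ≥ 13, so +4): 18 + 4 = 22.
R5 applies: 22 − 1 = 21.
Final offense level: 21.
Criminal history: 10 prior points → Category Moderate (4-10).
Level 21 falls in the 18-22 band.
Grid: Level 18-22 × Category Moderate = 51-58 months.

51-58 months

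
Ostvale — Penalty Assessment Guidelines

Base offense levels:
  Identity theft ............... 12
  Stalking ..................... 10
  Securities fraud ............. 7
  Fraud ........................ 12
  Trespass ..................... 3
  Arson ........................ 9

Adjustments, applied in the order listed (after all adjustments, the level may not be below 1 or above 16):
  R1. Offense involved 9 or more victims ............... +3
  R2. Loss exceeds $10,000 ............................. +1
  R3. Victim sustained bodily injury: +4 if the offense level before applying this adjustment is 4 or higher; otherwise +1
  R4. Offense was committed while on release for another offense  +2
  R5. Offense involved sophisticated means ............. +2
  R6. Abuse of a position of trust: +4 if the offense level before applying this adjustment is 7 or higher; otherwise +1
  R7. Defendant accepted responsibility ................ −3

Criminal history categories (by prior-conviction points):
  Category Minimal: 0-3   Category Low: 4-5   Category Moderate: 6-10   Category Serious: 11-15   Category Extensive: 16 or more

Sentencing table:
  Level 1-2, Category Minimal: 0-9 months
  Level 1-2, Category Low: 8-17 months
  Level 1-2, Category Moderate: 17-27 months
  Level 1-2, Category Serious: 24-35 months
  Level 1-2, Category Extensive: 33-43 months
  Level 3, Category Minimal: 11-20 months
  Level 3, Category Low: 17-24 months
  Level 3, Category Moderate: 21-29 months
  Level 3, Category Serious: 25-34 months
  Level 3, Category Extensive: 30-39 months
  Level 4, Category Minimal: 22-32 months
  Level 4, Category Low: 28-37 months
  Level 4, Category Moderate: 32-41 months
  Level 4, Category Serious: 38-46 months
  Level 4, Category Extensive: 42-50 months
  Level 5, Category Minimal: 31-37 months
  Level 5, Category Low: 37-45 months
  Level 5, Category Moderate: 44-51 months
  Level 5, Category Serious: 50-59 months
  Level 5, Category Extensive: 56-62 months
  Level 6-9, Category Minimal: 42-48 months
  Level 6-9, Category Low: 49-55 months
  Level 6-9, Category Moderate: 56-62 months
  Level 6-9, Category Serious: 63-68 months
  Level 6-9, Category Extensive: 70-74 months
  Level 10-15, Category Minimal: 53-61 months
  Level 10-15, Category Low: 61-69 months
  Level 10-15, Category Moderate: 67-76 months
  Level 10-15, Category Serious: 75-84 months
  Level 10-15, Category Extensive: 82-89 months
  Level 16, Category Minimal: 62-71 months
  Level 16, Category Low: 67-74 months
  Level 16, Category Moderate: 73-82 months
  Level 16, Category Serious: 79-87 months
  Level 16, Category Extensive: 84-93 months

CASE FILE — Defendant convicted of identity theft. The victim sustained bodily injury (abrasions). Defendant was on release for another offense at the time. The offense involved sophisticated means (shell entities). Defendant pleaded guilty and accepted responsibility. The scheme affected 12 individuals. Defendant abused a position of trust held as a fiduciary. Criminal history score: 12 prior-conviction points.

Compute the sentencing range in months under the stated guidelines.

79-87 months

Base offense level for identity theft: 12.
R1 applies: 12 + 3 = 15.
R3 applies (level before this adjustment is 15 ≥ 4, so +4): 15 + 4 = 19.
R4 applies: 19 + 2 = 21.
R5 applies: 21 + 2 = 23.
R6 applies (level before this adjustment is 23 ≥ 7, so +4): 23 + 4 = 27.
R7 applies: 27 − 3 = 24.
Level 24 exceeds the maximum of 16; capped at 16.
Final offense level: 16.
Criminal history: 12 prior points → Category Serious (11-15).
Level 16 falls in the 16 band.
Grid: Level 16 × Category Serious = 79-87 months.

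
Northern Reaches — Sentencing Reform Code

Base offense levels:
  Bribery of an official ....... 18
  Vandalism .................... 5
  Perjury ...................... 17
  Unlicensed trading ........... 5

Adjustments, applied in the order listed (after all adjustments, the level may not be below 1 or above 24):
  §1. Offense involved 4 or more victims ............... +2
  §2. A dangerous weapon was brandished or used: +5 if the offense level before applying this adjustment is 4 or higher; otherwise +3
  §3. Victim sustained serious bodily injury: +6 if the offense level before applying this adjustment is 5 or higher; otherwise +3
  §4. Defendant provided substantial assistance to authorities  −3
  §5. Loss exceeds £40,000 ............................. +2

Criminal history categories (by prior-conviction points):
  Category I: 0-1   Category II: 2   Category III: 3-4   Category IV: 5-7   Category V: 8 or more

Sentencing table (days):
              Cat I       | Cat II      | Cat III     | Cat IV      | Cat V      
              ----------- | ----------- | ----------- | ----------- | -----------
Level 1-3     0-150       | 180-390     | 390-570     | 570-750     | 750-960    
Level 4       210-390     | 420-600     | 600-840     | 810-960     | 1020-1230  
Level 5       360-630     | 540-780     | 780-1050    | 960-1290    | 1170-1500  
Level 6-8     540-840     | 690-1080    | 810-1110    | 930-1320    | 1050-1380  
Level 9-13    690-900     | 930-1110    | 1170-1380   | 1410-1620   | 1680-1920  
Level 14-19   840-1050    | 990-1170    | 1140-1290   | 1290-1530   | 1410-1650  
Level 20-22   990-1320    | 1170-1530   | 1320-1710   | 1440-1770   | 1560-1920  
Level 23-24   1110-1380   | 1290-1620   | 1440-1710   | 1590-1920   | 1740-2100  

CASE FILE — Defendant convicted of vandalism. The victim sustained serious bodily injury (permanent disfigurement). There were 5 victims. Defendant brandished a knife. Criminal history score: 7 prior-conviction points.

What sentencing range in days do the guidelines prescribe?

1290-1530 days

Base offense level for vandalism: 5.
§1 applies: 5 + 2 = 7.
§2 applies (level before this adjustment is 7 ≥ 4, so +5): 7 + 5 = 12.
§3 applies (level before this adjustment is 12 ≥ 5, so +6): 12 + 6 = 18.
§4 does not apply.
Final offense level: 18.
Criminal history: 7 prior points → Category IV (5-7).
Level 18 falls in the 14-19 band.
Grid: Level 14-19 × Category IV = 1290-1530 days.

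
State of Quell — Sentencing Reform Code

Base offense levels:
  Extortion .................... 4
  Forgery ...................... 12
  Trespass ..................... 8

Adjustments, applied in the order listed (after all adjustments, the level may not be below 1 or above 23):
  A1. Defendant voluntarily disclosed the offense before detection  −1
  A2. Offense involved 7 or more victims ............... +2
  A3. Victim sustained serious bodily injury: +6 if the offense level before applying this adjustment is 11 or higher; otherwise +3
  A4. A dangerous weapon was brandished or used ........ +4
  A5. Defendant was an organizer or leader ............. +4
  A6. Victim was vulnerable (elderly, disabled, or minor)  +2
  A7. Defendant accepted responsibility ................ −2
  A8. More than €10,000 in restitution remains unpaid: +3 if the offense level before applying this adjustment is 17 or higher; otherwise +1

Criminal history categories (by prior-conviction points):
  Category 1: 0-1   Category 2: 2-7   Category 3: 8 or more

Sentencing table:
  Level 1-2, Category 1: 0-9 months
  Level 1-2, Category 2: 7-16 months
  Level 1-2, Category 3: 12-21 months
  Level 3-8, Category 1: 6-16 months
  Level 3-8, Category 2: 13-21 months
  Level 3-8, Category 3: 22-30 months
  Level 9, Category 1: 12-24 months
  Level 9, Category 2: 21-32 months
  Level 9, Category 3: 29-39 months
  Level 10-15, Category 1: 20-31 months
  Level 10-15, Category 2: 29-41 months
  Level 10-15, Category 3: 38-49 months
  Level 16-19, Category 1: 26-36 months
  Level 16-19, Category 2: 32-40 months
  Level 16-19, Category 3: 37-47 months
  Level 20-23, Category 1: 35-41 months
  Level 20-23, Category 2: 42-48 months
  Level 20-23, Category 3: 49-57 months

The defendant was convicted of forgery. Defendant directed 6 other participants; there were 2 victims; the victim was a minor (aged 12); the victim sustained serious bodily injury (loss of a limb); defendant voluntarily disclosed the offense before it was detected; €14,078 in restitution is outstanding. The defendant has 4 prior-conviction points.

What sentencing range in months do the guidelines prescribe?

Base offense level for forgery: 12.
A1 applies: 12 − 1 = 11.
A2 does not apply.
A3 applies (level before this adjustment is 11 ≥ 11, so +6): 11 + 6 = 17.
A5 applies: 17 + 4 = 21.
A6 applies: 21 + 2 = 23.
A7 does not apply.
A8 applies (level before this adjustment is 23 ≥ 17, so +3): 23 + 3 = 26.
Level 26 exceeds the maximum of 23; capped at 23.
Final offense level: 23.
Criminal history: 4 prior points → Category 2 (2-7).
Level 23 falls in the 20-23 band.
Grid: Level 20-23 × Category 2 = 42-48 months.

42-48 months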